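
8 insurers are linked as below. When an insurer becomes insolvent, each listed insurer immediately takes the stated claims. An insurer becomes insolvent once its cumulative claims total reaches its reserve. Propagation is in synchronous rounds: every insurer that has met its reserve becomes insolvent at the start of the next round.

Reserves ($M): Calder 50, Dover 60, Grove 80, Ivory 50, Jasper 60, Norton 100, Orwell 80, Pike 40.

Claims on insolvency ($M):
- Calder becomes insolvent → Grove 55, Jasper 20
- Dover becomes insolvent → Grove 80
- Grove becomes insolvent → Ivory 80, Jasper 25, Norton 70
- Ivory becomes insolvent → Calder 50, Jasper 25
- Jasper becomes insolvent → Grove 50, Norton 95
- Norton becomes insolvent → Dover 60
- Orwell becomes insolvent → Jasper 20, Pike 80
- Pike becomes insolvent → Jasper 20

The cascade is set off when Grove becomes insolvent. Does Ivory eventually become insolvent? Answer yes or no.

yes

Round 1 — Grove becomes insolvent (initial).
  Ivory: +80 → 80 ≥ 50
  Jasper: +25 → 25 < 60
  Norton: +70 → 70 < 100
Round 2 — Ivory becomes insolvent.
  Calder: +50 → 50 ≥ 50
  Jasper: +25 → 50 < 60
Round 3 — Calder becomes insolvent.
  Jasper: +20 → 70 ≥ 60
Round 4 — Jasper becomes insolvent.
  Norton: +95 → 165 ≥ 100
Round 5 — Norton becomes insolvent.
  Dover: +60 → 60 ≥ 60
Round 6 — Dover becomes insolvent.
No further insolvencies.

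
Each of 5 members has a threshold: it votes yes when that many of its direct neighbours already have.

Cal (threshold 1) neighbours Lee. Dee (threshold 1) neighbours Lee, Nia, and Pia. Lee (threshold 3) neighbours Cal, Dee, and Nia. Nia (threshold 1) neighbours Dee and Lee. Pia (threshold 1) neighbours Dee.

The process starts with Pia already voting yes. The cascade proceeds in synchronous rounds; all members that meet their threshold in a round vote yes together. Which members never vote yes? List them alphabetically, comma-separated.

Cal, Lee

Round 1 — Pia votes yes (initial).
Round 2 — checking thresholds:
  Dee: 1 of 3 neighbours ≥ 1, votes yes.
Round 3 — checking thresholds:
  Lee: 1 of 3 neighbours < 3, below threshold.
  Nia: 1 of 2 neighbours ≥ 1, votes yes.
Round 4 — no new yes votes; cascade stops.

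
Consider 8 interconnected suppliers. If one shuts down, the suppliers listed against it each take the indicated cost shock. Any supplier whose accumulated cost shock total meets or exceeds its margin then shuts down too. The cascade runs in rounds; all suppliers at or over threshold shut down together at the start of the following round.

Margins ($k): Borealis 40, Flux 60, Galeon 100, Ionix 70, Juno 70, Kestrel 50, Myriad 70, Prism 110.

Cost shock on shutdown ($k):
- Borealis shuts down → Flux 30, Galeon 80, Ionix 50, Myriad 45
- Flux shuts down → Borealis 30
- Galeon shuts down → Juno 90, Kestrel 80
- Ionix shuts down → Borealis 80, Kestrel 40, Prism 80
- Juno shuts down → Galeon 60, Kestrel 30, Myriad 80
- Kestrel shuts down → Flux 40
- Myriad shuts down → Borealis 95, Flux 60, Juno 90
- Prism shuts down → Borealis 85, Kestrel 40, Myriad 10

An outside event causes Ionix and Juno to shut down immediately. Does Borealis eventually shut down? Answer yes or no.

Round 1 — Ionix, Juno shut down (initial).
  Borealis: +80 → 80 ≥ 40
  Galeon: +60 → 60 < 100
  Kestrel: +40+30 → 70 ≥ 50
  Myriad: +80 → 80 ≥ 70
  Prism: +80 → 80 < 110
Round 2 — Borealis, Kestrel, Myriad shut down.
  Flux: +30+40+60 → 130 ≥ 60
  Galeon: +80 → 140 ≥ 100
Round 3 — Flux, Galeon shut down.
No further shutdowns.

yes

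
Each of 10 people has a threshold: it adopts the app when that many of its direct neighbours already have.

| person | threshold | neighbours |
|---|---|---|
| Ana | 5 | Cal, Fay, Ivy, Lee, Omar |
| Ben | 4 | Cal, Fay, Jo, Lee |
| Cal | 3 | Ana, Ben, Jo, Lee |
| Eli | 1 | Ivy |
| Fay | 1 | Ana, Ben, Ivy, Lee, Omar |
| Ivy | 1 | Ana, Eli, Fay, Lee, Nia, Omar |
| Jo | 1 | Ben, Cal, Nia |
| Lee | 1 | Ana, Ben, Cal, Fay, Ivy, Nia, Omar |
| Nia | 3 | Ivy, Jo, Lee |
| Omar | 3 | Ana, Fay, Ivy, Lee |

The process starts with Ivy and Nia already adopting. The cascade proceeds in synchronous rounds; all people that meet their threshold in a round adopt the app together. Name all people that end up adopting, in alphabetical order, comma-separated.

Round 1 — Ivy, Nia adopt the app (initial).
Round 2 — checking thresholds:
  Ana: 1 of 5 neighbours < 5, not yet.
  Eli: 1 of 1 neighbours ≥ 1, adopts the app.
  Fay: 1 of 5 neighbours ≥ 1, adopts the app.
  Jo: 1 of 3 neighbours ≥ 1, adopts the app.
  Lee: 2 of 7 neighbours ≥ 1, adopts the app.
  Omar: 1 of 4 neighbours < 3, not yet.
Round 3 — checking thresholds:
  Ana: 3 of 5 neighbours < 5, not yet.
  Ben: 3 of 4 neighbours < 4, not yet.
  Cal: 2 of 4 neighbours < 3, not yet.
  Omar: 3 of 4 neighbours ≥ 3, adopts the app.
Round 4 — no new adoptions; cascade stops.

Eli, Fay, Ivy, Jo, Lee, Nia, Omar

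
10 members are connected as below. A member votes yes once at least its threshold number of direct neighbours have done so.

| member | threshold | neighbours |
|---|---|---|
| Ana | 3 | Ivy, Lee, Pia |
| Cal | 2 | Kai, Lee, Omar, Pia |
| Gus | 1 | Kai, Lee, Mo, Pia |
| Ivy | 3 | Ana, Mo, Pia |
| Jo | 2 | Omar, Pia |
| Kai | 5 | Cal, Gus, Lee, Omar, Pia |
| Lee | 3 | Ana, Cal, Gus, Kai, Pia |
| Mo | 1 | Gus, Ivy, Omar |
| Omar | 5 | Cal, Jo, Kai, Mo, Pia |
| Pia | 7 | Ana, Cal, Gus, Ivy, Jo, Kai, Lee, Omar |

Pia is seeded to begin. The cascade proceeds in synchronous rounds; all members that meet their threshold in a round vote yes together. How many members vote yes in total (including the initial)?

3

Round 1 — Pia votes yes (initial).
Round 2 — checking thresholds:
  Ana: 1 of 3 neighbours < 3, holds.
  Cal: 1 of 4 neighbours < 2, holds.
  Gus: 1 of 4 neighbours ≥ 1, votes yes.
  Ivy: 1 of 3 neighbours < 3, holds.
  Jo: 1 of 2 neighbours < 2, holds.
  Kai: 1 of 5 neighbours < 5, holds.
  Lee: 1 of 5 neighbours < 3, holds.
  Omar: 1 of 5 neighbours < 5, holds.
Round 3 — checking thresholds:
  Ana: 1 of 3 neighbours < 3, holds.
  Cal: 1 of 4 neighbours < 2, holds.
  Ivy: 1 of 3 neighbours < 3, holds.
  Jo: 1 of 2 neighbours < 2, holds.
  Kai: 2 of 5 neighbours < 5, holds.
  Lee: 2 of 5 neighbours < 3, holds.
  Mo: 1 of 3 neighbours ≥ 1, votes yes.
  Omar: 1 of 5 neighbours < 5, holds.
Round 4 — no new yes votes; cascade stops.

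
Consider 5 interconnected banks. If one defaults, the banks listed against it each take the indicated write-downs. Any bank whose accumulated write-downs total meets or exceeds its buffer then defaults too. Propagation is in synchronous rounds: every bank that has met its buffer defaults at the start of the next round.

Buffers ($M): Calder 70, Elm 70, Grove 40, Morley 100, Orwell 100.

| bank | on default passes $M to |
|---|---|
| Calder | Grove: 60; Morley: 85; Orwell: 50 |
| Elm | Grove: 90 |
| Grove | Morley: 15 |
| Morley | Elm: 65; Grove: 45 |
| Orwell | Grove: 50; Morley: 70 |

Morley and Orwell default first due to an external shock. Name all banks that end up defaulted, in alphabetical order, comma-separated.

Round 1 — Morley, Orwell default (initial).
  Elm: +65 → 65 < 70
  Grove: +45+50 → 95 ≥ 40
Round 2 — Grove defaults.
No further defaults.

Grove, Morley, Orwell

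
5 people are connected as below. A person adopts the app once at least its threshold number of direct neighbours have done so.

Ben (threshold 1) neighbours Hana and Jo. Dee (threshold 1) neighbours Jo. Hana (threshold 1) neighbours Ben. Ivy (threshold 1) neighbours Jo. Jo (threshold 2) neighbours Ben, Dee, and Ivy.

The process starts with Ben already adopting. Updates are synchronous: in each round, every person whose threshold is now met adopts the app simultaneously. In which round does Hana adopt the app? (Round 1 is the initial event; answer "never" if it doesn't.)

2

Round 1 — Ben adopts the app (initial).
Round 2 — checking thresholds:
  Hana: 1 of 1 neighbours ≥ 1, adopts the app.
  Jo: 1 of 3 neighbours < 2, below threshold.
Round 3 — no new adoptions; cascade stops.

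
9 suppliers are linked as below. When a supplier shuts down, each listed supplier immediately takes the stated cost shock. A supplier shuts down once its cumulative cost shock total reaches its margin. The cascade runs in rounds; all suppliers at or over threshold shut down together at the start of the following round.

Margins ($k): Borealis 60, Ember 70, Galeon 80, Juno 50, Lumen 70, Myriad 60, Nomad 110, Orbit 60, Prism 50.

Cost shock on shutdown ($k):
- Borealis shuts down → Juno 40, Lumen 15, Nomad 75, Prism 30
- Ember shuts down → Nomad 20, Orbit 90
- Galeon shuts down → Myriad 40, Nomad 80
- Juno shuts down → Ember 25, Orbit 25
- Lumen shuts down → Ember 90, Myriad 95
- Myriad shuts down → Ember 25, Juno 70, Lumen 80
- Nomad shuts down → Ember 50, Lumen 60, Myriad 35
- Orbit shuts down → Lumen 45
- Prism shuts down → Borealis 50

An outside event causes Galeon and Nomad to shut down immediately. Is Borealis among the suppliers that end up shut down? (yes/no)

Round 1 — Galeon, Nomad shut down (initial).
  Ember: +50 → 50 < 70
  Lumen: +60 → 60 < 70
  Myriad: +40+35 → 75 ≥ 60
Round 2 — Myriad shuts down.
  Ember: +25 → 75 ≥ 70
  Juno: +70 → 70 ≥ 50
  Lumen: +80 → 140 ≥ 70
Round 3 — Ember, Juno, Lumen shut down.
  Orbit: +90+25 → 115 ≥ 60
Round 4 — Orbit shuts down.
No further shutdowns.

no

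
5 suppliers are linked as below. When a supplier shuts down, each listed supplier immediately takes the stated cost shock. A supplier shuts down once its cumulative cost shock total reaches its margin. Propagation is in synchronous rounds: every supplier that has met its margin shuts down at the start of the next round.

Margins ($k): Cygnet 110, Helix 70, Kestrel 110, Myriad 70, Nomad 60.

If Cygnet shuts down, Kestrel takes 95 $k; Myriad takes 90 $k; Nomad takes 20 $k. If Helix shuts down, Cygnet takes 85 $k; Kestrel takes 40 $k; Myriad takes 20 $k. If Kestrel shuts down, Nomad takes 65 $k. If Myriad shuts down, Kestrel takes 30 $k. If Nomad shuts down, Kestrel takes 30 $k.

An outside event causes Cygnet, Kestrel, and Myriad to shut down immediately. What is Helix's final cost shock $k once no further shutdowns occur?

Round 1 — Cygnet, Kestrel, Myriad shut down (initial).
  Nomad: +20+65 → 85 ≥ 60
Round 2 — Nomad shuts down.
No further shutdowns.

0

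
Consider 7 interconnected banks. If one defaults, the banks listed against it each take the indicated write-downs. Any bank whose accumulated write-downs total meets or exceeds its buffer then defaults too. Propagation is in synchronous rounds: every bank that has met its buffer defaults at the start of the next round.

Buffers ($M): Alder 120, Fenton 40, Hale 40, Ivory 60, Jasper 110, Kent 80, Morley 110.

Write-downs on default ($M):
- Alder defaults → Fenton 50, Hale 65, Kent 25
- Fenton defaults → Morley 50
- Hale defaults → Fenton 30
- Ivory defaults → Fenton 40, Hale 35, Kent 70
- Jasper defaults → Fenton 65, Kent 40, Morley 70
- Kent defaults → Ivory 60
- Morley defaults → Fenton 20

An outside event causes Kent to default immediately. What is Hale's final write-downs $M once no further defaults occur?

35

Round 1 — Kent defaults (initial).
  Ivory: +60 → 60 ≥ 60
Round 2 — Ivory defaults.
  Fenton: +40 → 40 ≥ 40
  Hale: +35 → 35 < 40
Round 3 — Fenton defaults.
  Morley: +50 → 50 < 110
No further defaults.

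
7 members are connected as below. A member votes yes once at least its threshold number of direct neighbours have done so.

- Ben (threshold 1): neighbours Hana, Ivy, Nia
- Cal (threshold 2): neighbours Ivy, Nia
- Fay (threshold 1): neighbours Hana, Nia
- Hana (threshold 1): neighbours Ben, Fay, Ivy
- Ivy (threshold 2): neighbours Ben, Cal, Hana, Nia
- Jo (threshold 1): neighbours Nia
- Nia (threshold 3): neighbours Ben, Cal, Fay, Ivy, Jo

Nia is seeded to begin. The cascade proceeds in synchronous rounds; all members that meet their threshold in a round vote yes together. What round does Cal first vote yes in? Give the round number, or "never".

Round 1 — Nia votes yes (initial).
Round 2 — checking thresholds:
  Ben: 1 of 3 neighbours ≥ 1, votes yes.
  Cal: 1 of 2 neighbours < 2, below threshold.
  Fay: 1 of 2 neighbours ≥ 1, votes yes.
  Ivy: 1 of 4 neighbours < 2, below threshold.
  Jo: 1 of 1 neighbours ≥ 1, votes yes.
Round 3 — checking thresholds:
  Cal: 1 of 2 neighbours < 2, below threshold.
  Hana: 2 of 3 neighbours ≥ 1, votes yes.
  Ivy: 2 of 4 neighbours ≥ 2, votes yes.
Round 4 — checking thresholds:
  Cal: 2 of 2 neighbours ≥ 2, votes yes.
Round 5 — no new yes votes; cascade stops.

4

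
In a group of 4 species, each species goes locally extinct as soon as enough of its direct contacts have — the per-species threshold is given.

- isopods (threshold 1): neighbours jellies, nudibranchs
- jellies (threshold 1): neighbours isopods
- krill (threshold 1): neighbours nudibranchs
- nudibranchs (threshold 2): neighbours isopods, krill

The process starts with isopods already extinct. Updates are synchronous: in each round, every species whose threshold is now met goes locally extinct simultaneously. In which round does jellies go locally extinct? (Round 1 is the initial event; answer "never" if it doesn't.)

2

Round 1 — isopods goes locally extinct (initial).
Round 2 — checking thresholds:
  jellies: 1 of 1 neighbours ≥ 1, goes locally extinct.
  nudibranchs: 1 of 2 neighbours < 2, not yet.
Round 3 — no new extinctions; cascade stops.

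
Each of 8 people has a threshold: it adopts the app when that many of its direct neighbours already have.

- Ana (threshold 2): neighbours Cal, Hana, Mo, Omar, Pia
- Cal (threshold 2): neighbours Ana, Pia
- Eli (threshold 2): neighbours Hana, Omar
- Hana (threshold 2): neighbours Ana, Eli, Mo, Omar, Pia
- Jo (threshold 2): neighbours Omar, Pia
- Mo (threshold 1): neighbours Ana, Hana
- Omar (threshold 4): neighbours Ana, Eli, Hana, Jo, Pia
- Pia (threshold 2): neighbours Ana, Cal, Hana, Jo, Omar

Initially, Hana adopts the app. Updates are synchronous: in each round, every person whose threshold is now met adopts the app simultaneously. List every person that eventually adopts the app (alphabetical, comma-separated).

Round 1 — Hana adopts the app (initial).
Round 2 — checking thresholds:
  Ana: 1 of 5 neighbours < 2, below threshold.
  Eli: 1 of 2 neighbours < 2, below threshold.
  Mo: 1 of 2 neighbours ≥ 1, adopts the app.
  Omar: 1 of 5 neighbours < 4, below threshold.
  Pia: 1 of 5 neighbours < 2, below threshold.
Round 3 — checking thresholds:
  Ana: 2 of 5 neighbours ≥ 2, adopts the app.
  Eli: 1 of 2 neighbours < 2, below threshold.
  Omar: 1 of 5 neighbours < 4, below threshold.
  Pia: 1 of 5 neighbours < 2, below threshold.
Round 4 — checking thresholds:
  Cal: 1 of 2 neighbours < 2, below threshold.
  Eli: 1 of 2 neighbours < 2, below threshold.
  Omar: 2 of 5 neighbours < 4, below threshold.
  Pia: 2 of 5 neighbours ≥ 2, adopts the app.
Round 5 — checking thresholds:
  Cal: 2 of 2 neighbours ≥ 2, adopts the app.
  Eli: 1 of 2 neighbours < 2, below threshold.
  Jo: 1 of 2 neighbours < 2, below threshold.
  Omar: 3 of 5 neighbours < 4, below threshold.
Round 6 — no new adoptions; cascade stops.

Ana, Cal, Hana, Mo, Pia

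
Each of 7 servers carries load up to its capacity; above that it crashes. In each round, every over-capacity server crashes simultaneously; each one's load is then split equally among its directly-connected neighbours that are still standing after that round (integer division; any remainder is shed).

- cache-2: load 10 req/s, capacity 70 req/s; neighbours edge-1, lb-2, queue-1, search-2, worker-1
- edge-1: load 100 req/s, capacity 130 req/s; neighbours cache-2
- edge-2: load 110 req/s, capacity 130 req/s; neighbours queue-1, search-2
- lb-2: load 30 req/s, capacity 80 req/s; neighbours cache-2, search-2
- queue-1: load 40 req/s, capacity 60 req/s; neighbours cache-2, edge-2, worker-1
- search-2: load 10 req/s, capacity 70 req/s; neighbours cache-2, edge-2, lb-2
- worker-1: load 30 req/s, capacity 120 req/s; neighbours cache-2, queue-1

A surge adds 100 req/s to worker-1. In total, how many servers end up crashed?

Round 1 — worker-1 at 130 > 120. worker-1 crashes.
  worker-1 sheds 130 req/s to cache-2, queue-1: 65 each.
    cache-2: 10+65 = 75 > 70
    queue-1: 40+65 = 105 > 60
Round 2 — cache-2, queue-1 crash.
  cache-2 sheds 75 req/s to edge-1, lb-2, search-2: 25 each.
    edge-1: 100+25 = 125 ≤ 130
    lb-2: 30+25 = 55 ≤ 80
    search-2: 10+25 = 35 ≤ 70
  queue-1 sheds 105 req/s to edge-2: 105 each.
    edge-2: 110+105 = 215 > 130
Round 3 — edge-2 crashes.
  edge-2 sheds 215 req/s to search-2: 215 each.
    search-2: 35+215 = 250 > 70
Round 4 — search-2 crashes.
  search-2 sheds 250 req/s to lb-2: 250 each.
    lb-2: 55+250 = 305 > 80
Round 5 — lb-2 crashes.
  lb-2 sheds 305 req/s: no online neighbours, lost.
No further crashes.

6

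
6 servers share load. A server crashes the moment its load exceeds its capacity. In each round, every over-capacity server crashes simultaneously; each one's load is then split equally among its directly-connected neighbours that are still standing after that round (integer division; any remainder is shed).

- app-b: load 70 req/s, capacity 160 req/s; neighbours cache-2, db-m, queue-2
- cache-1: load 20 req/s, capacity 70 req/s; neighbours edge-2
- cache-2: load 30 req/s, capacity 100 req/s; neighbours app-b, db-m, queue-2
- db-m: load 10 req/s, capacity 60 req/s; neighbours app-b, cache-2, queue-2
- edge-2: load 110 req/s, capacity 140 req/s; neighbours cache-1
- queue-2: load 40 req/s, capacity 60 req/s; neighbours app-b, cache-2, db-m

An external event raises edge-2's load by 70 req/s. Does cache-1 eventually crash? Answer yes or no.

Round 1 — edge-2 at 180 > 140. edge-2 crashes.
  edge-2 sheds 180 req/s to cache-1: 180 each.
    cache-1: 20+180 = 200 > 70
Round 2 — cache-1 crashes.
  cache-1 sheds 200 req/s: no online neighbours, lost.
No further crashes.

yes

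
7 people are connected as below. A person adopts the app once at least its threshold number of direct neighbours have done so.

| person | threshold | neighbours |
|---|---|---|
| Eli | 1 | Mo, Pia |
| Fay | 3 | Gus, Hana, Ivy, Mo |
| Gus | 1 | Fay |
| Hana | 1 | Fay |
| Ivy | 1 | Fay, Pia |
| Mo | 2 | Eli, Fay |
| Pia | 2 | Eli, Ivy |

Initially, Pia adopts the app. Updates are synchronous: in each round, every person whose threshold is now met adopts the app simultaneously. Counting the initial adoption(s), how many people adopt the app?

3

Round 1 — Pia adopts the app (initial).
Round 2 — checking thresholds:
  Eli: 1 of 2 neighbours ≥ 1, adopts the app.
  Ivy: 1 of 2 neighbours ≥ 1, adopts the app.
Round 3 — no new adoptions; cascade stops.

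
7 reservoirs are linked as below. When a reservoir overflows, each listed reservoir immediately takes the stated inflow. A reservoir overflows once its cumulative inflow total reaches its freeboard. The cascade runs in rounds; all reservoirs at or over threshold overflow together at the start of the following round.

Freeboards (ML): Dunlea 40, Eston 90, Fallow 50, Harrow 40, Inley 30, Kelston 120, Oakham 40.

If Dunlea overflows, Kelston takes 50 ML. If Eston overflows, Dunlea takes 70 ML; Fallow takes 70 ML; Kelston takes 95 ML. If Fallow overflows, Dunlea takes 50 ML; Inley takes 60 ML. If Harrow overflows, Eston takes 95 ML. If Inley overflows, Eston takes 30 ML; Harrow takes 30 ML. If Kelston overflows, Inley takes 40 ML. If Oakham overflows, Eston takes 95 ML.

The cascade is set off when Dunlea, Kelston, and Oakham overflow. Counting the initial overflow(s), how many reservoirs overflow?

Round 1 — Dunlea, Kelston, Oakham overflow (initial).
  Eston: +95 → 95 ≥ 90
  Inley: +40 → 40 ≥ 30
Round 2 — Eston, Inley overflow.
  Fallow: +70 → 70 ≥ 50
  Harrow: +30 → 30 < 40
Round 3 — Fallow overflows.
No further overflows.

6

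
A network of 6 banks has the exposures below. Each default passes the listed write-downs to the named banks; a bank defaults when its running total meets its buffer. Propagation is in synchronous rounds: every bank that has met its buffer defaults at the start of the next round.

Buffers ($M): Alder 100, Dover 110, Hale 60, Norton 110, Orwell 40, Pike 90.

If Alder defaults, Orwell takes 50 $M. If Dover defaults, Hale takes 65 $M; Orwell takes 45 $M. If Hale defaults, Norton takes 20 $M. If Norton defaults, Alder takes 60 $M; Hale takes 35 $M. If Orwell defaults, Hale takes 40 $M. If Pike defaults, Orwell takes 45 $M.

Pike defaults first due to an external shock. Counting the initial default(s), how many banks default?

Round 1 — Pike defaults (initial).
  Orwell: +45 → 45 ≥ 40
Round 2 — Orwell defaults.
  Hale: +40 → 40 < 60
No further defaults.

2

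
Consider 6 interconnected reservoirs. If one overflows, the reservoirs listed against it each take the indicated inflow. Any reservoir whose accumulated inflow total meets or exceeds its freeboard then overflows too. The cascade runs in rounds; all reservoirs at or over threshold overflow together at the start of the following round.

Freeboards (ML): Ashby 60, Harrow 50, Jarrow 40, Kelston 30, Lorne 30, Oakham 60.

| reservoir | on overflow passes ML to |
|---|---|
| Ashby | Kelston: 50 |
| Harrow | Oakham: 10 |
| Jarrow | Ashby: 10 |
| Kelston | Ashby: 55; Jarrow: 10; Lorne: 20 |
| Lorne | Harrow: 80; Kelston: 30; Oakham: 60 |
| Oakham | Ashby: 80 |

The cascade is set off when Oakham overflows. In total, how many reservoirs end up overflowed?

Round 1 — Oakham overflows (initial).
  Ashby: +80 → 80 ≥ 60
Round 2 — Ashby overflows.
  Kelston: +50 → 50 ≥ 30
Round 3 — Kelston overflows.
  Jarrow: +10 → 10 < 40
  Lorne: +20 → 20 < 30
No further overflows.

3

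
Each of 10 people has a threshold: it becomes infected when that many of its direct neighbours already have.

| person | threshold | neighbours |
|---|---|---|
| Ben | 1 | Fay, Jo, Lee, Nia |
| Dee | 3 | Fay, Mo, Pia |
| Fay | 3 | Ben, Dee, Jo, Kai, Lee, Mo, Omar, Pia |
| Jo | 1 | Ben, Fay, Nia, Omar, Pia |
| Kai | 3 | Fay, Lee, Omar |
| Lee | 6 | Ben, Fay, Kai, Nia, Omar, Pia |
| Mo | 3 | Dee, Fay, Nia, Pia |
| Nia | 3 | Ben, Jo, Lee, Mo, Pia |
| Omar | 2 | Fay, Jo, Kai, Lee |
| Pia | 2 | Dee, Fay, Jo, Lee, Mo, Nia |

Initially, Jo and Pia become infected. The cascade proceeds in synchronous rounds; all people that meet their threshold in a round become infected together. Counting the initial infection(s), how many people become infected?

8

Round 1 — Jo, Pia become infected (initial).
Round 2 — checking thresholds:
  Ben: 1 of 4 neighbours ≥ 1, becomes infected.
  Dee: 1 of 3 neighbours < 3, holds.
  Fay: 2 of 8 neighbours < 3, holds.
  Lee: 1 of 6 neighbours < 6, holds.
  Mo: 1 of 4 neighbours < 3, holds.
  Nia: 2 of 5 neighbours < 3, holds.
  Omar: 1 of 4 neighbours < 2, holds.
Round 3 — checking thresholds:
  Dee: 1 of 3 neighbours < 3, holds.
  Fay: 3 of 8 neighbours ≥ 3, becomes infected.
  Lee: 2 of 6 neighbours < 6, holds.
  Mo: 1 of 4 neighbours < 3, holds.
  Nia: 3 of 5 neighbours ≥ 3, becomes infected.
  Omar: 1 of 4 neighbours < 2, holds.
Round 4 — checking thresholds:
  Dee: 2 of 3 neighbours < 3, holds.
  Kai: 1 of 3 neighbours < 3, holds.
  Lee: 4 of 6 neighbours < 6, holds.
  Mo: 3 of 4 neighbours ≥ 3, becomes infected.
  Omar: 2 of 4 neighbours ≥ 2, becomes infected.
Round 5 — checking thresholds:
  Dee: 3 of 3 neighbours ≥ 3, becomes infected.
  Kai: 2 of 3 neighbours < 3, holds.
  Lee: 5 of 6 neighbours < 6, holds.
Round 6 — no new infections; cascade stops.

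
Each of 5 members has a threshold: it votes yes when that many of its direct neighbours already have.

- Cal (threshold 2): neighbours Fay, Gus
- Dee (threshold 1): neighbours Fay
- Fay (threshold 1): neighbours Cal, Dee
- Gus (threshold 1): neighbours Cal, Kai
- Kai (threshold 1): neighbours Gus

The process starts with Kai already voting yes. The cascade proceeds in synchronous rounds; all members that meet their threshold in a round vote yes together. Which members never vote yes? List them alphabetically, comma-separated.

Round 1 — Kai votes yes (initial).
Round 2 — checking thresholds:
  Gus: 1 of 2 neighbours ≥ 1, votes yes.
Round 3 — no new yes votes; cascade stops.

Cal, Dee, Fay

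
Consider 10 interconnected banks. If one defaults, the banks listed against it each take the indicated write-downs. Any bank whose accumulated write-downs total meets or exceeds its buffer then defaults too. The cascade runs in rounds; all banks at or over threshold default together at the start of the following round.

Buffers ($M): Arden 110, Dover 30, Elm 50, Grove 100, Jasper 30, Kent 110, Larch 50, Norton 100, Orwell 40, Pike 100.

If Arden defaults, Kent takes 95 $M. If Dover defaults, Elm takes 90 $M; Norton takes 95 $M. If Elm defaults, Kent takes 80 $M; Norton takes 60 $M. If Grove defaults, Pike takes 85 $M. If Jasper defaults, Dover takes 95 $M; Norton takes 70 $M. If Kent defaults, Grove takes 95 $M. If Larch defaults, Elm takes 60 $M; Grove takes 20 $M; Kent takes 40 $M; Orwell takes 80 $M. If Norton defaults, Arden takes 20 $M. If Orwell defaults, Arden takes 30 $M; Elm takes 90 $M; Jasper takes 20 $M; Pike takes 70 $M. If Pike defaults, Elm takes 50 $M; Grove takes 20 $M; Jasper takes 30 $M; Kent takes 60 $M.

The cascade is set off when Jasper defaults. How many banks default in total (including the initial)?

4

Round 1 — Jasper defaults (initial).
  Dover: +95 → 95 ≥ 30
  Norton: +70 → 70 < 100
Round 2 — Dover defaults.
  Elm: +90 → 90 ≥ 50
  Norton: +95 → 165 ≥ 100
Round 3 — Elm, Norton default.
  Arden: +20 → 20 < 110
  Kent: +80 → 80 < 110
No further defaults.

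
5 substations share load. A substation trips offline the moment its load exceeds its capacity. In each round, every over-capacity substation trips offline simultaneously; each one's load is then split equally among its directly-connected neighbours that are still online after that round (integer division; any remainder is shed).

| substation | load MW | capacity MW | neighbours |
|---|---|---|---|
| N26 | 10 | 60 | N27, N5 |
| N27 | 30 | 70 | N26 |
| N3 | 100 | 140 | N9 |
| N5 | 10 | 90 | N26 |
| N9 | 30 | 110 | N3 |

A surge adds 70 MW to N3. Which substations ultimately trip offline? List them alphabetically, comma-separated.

Round 1 — N3 at 170 > 140. N3 trips offline.
  N3 sheds 170 MW to N9: 170 each.
    N9: 30+170 = 200 > 110
Round 2 — N9 trips offline.
  N9 sheds 200 MW: no online neighbours, lost.
No further trips.

N3, N9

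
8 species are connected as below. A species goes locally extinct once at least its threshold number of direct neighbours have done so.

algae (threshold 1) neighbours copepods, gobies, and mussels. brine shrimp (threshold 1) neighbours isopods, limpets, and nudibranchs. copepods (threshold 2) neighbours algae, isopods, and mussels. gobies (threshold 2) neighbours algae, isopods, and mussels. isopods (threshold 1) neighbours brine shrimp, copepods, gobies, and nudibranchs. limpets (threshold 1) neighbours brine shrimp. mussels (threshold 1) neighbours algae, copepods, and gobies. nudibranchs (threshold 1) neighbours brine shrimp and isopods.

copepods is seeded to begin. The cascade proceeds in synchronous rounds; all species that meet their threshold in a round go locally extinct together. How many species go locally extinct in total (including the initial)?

Round 1 — copepods goes locally extinct (initial).
Round 2 — checking thresholds:
  algae: 1 of 3 neighbours ≥ 1, goes locally extinct.
  isopods: 1 of 4 neighbours ≥ 1, goes locally extinct.
  mussels: 1 of 3 neighbours ≥ 1, goes locally extinct.
Round 3 — checking thresholds:
  brine shrimp: 1 of 3 neighbours ≥ 1, goes locally extinct.
  gobies: 3 of 3 neighbours ≥ 2, goes locally extinct.
  nudibranchs: 1 of 2 neighbours ≥ 1, goes locally extinct.
Round 4 — checking thresholds:
  limpets: 1 of 1 neighbours ≥ 1, goes locally extinct.
Round 5 — no new extinctions; cascade stops.

8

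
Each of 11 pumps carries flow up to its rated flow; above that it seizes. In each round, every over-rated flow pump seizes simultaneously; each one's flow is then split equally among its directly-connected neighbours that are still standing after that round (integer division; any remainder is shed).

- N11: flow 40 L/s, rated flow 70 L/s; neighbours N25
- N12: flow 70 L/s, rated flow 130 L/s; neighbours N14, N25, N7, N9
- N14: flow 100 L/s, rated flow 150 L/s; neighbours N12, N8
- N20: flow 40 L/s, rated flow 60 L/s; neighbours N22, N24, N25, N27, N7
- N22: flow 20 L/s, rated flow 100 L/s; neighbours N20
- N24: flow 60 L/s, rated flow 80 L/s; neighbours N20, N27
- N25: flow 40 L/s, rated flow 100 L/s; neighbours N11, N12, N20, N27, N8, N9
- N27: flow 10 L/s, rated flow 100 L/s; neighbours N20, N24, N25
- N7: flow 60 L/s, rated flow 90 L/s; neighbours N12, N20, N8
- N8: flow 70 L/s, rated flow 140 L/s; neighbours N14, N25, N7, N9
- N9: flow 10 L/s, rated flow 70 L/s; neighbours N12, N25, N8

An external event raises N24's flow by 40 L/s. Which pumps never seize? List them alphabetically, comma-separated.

N11, N12, N14, N22, N25, N27, N7, N8, N9

Round 1 — N24 at 100 > 80. N24 seizes.
  N24 sheds 100 L/s to N20, N27: 50 each.
    N20: 40+50 = 90 > 60
    N27: 10+50 = 60 ≤ 100
Round 2 — N20 seizes.
  N20 sheds 90 L/s to N22, N25, N27, N7: 22 each (2 lost).
    N22: 20+22 = 42 ≤ 100
    N25: 40+22 = 62 ≤ 100
    N27: 60+22 = 82 ≤ 100
    N7: 60+22 = 82 ≤ 90
No further seizures.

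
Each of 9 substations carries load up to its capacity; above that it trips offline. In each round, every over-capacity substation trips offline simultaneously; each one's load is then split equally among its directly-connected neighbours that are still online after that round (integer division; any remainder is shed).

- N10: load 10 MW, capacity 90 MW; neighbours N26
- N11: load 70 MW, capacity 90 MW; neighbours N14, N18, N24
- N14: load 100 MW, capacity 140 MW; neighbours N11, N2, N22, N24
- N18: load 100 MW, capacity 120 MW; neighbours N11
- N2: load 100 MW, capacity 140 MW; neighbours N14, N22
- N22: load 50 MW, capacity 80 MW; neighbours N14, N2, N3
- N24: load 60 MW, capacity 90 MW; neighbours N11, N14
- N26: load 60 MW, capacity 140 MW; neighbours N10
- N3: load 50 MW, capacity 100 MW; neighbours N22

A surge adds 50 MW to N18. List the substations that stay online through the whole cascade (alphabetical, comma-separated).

N10, N26

Round 1 — N18 at 150 > 120. N18 trips offline.
  N18 sheds 150 MW to N11: 150 each.
    N11: 70+150 = 220 > 90
Round 2 — N11 trips offline.
  N11 sheds 220 MW to N14, N24: 110 each.
    N14: 100+110 = 210 > 140
    N24: 60+110 = 170 > 90
Round 3 — N14, N24 trip offline.
  N14 sheds 210 MW to N2, N22: 105 each.
    N2: 100+105 = 205 > 140
    N22: 50+105 = 155 > 80
  N24 sheds 170 MW: no online neighbours, lost.
Round 4 — N2, N22 trip offline.
  N2 sheds 205 MW: no online neighbours, lost.
  N22 sheds 155 MW to N3: 155 each.
    N3: 50+155 = 205 > 100
Round 5 — N3 trips offline.
  N3 sheds 205 MW: no online neighbours, lost.
No further trips.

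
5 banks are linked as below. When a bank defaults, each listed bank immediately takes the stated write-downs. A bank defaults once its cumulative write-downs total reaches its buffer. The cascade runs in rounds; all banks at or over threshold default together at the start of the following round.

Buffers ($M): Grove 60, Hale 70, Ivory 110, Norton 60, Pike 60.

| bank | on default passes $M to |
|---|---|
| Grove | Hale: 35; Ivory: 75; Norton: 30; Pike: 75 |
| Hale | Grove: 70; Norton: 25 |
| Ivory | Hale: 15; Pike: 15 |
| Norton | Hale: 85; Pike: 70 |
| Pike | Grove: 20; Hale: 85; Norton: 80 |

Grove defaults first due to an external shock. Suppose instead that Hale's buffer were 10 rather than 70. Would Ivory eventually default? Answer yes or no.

no

With Hale's buffer at 10:
Round 1 — Grove defaults (initial).
  Hale: +35 → 35 ≥ 10
  Ivory: +75 → 75 < 110
  Norton: +30 → 30 < 60
  Pike: +75 → 75 ≥ 60
Round 2 — Hale, Pike default.
  Norton: +25+80 → 135 ≥ 60
Round 3 — Norton defaults.
No further defaults.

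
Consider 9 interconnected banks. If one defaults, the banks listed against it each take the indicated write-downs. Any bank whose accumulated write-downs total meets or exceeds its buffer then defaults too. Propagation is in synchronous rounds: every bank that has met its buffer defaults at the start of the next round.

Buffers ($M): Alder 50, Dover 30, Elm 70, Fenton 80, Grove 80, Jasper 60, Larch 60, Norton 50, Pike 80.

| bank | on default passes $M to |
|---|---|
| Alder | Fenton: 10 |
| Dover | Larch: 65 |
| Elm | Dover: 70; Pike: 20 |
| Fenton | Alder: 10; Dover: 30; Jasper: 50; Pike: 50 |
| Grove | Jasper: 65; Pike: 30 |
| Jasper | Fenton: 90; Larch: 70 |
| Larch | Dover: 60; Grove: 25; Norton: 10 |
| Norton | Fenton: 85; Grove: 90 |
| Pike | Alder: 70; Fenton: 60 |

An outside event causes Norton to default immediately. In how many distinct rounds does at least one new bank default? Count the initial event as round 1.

4

Round 1 — Norton defaults (initial).
  Fenton: +85 → 85 ≥ 80
  Grove: +90 → 90 ≥ 80
Round 2 — Fenton, Grove default.
  Alder: +10 → 10 < 50
  Dover: +30 → 30 ≥ 30
  Jasper: +50+65 → 115 ≥ 60
  Pike: +50+30 → 80 ≥ 80
Round 3 — Dover, Jasper, Pike default.
  Alder: +70 → 80 ≥ 50
  Larch: +65+70 → 135 ≥ 60
Round 4 — Alder, Larch default.
No further defaults.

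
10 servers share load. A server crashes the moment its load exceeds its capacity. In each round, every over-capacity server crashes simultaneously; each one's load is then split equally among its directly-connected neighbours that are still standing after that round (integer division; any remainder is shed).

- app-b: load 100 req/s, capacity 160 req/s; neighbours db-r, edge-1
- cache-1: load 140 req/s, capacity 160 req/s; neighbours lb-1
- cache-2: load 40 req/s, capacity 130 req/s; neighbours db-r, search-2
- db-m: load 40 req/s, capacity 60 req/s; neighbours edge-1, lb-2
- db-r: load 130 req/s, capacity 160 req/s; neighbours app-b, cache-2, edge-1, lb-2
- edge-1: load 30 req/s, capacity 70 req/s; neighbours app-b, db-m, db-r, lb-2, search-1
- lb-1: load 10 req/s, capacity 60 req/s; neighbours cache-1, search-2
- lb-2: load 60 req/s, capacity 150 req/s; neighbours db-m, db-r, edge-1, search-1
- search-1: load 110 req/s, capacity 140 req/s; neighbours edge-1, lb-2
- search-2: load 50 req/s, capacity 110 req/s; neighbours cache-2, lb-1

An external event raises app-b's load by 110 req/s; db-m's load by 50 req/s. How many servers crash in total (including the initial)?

10

Round 1 — app-b at 210 > 160; db-m at 90 > 60. app-b, db-m crash.
  app-b sheds 210 req/s to db-r, edge-1: 105 each.
    db-r: 130+105 = 235 > 160
    edge-1: 30+105 = 135 > 70
  db-m sheds 90 req/s to edge-1, lb-2: 45 each.
    edge-1: 135+45 = 180 > 70
    lb-2: 60+45 = 105 ≤ 150
Round 2 — db-r, edge-1 crash.
  db-r sheds 235 req/s to cache-2, lb-2: 117 each (1 lost).
    cache-2: 40+117 = 157 > 130
    lb-2: 105+117 = 222 > 150
  edge-1 sheds 180 req/s to lb-2, search-1: 90 each.
    lb-2: 222+90 = 312 > 150
    search-1: 110+90 = 200 > 140
Round 3 — cache-2, lb-2, search-1 crash.
  cache-2 sheds 157 req/s to search-2: 157 each.
    search-2: 50+157 = 207 > 110
  lb-2 sheds 312 req/s: no online neighbours, lost.
  search-1 sheds 200 req/s: no online neighbours, lost.
Round 4 — search-2 crashes.
  search-2 sheds 207 req/s to lb-1: 207 each.
    lb-1: 10+207 = 217 > 60
Round 5 — lb-1 crashes.
  lb-1 sheds 217 req/s to cache-1: 217 each.
    cache-1: 140+217 = 357 > 160
Round 6 — cache-1 crashes.
  cache-1 sheds 357 req/s: no online neighbours, lost.
No further crashes.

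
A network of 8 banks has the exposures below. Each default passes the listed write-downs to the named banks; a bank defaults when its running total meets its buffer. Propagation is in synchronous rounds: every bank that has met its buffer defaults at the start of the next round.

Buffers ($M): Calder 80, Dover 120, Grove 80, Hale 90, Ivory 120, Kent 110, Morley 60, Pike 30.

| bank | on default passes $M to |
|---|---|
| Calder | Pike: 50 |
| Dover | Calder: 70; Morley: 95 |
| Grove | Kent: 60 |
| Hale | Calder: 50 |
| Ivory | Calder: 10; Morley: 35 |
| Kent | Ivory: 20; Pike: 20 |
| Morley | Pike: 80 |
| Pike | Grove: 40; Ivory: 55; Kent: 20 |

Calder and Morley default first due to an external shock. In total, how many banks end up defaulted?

Round 1 — Calder, Morley default (initial).
  Pike: +50+80 → 130 ≥ 30
Round 2 — Pike defaults.
  Grove: +40 → 40 < 80
  Ivory: +55 → 55 < 120
  Kent: +20 → 20 < 110
No further defaults.

3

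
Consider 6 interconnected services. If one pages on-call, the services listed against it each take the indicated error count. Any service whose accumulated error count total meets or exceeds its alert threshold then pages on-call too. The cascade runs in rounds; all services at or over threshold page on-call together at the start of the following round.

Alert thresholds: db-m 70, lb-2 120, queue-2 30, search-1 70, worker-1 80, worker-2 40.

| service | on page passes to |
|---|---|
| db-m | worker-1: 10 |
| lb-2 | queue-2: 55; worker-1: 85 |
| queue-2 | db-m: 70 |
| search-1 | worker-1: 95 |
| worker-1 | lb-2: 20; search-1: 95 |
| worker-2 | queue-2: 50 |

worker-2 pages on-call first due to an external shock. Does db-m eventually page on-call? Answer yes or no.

Round 1 — worker-2 pages on-call (initial).
  queue-2: +50 → 50 ≥ 30
Round 2 — queue-2 pages on-call.
  db-m: +70 → 70 ≥ 70
Round 3 — db-m pages on-call.
  worker-1: +10 → 10 < 80
No further pages.

yes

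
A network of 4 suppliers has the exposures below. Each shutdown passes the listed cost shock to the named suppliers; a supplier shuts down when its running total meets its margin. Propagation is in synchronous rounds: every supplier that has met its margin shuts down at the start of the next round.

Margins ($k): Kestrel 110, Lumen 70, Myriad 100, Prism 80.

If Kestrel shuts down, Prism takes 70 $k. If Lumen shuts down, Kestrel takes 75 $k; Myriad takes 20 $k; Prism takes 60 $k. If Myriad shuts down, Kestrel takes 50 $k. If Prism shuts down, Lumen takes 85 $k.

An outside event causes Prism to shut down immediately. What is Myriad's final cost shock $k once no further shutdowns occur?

Round 1 — Prism shuts down (initial).
  Lumen: +85 → 85 ≥ 70
Round 2 — Lumen shuts down.
  Kestrel: +75 → 75 < 110
  Myriad: +20 → 20 < 100
No further shutdowns.

20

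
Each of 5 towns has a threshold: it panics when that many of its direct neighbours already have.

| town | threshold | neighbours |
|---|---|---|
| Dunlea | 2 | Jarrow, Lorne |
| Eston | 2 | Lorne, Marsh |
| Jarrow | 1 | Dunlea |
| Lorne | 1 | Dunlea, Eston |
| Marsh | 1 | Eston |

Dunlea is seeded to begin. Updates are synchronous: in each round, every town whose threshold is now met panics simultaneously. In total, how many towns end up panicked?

3

Round 1 — Dunlea panics (initial).
Round 2 — checking thresholds:
  Jarrow: 1 of 1 neighbours ≥ 1, panics.
  Lorne: 1 of 2 neighbours ≥ 1, panics.
Round 3 — no new panics; cascade stops.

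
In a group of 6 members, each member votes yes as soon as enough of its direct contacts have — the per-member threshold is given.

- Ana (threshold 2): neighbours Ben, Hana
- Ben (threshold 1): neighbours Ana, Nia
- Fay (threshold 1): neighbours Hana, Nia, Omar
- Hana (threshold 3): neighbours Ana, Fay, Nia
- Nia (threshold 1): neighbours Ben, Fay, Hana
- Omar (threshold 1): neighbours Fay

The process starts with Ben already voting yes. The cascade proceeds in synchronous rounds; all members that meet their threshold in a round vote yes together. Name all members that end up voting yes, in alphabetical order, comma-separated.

Round 1 — Ben votes yes (initial).
Round 2 — checking thresholds:
  Ana: 1 of 2 neighbours < 2, not yet.
  Nia: 1 of 3 neighbours ≥ 1, votes yes.
Round 3 — checking thresholds:
  Ana: 1 of 2 neighbours < 2, not yet.
  Fay: 1 of 3 neighbours ≥ 1, votes yes.
  Hana: 1 of 3 neighbours < 3, not yet.
Round 4 — checking thresholds:
  Ana: 1 of 2 neighbours < 2, not yet.
  Hana: 2 of 3 neighbours < 3, not yet.
  Omar: 1 of 1 neighbours ≥ 1, votes yes.
Round 5 — no new yes votes; cascade stops.

Ben, Fay, Nia, Omar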